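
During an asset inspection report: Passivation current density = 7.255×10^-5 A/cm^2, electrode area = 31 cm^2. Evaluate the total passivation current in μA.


I = i_pass * A, then convert A → μA (×10^6)
I = 7.255×10^-5 * 31 * 10^6 = 2249.05 μA

2249.05 μA


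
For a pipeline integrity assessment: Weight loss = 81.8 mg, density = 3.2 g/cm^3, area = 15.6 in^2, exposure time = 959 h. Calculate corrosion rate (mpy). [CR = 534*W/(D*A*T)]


Apply the mpy weight-loss relation: CR = 534 * W / (D * A * T)
Numerator: 534 * 81.8 = 43681.2
Denominator: 3.2 * 15.6 * 959 = 47873.28
CR = 43681.2 / 47873.28 = 0.91243 mpy

0.91243 mpy


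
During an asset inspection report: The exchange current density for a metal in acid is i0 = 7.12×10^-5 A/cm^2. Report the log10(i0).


i0 = 7.12×10^-5 A/cm^2
log10(i0) = -4.148

-4.148


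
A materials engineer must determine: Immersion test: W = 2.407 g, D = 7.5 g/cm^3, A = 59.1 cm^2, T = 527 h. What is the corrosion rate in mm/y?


Apply the mm/y weight-loss relation: CR = 87600 * W / (D * A * T)
Numerator: 87600 * 2.407 = 210853.2
Denominator: 7.5 * 59.1 * 527 = 233592.75
CR = 210853.2 / 233592.75 = 0.90265 mm/y

0.90265 mm/y


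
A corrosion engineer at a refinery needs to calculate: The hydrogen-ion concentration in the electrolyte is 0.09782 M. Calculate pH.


pH = −log10[H+]
pH = −log10(0.09782) = 1.01

1.01


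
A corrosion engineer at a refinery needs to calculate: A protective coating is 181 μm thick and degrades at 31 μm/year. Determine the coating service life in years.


Service life = thickness / degradation rate
Life = 181 / 31 = 5.8 years

5.8 years


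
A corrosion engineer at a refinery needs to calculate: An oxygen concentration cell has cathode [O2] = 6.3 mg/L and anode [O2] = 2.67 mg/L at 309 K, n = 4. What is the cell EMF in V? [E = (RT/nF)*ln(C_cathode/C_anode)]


Apply the Nernst concentration-cell relation: E = (RT/nF)*ln(C_cathode/C_anode)
RT/nF = 8.314*309/(4*96485) = 0.00665654 V
ln(6.3/2.67) = 0.85847
E = 0.00665654 * 0.85847 = 0.00571 V

0.00571 V


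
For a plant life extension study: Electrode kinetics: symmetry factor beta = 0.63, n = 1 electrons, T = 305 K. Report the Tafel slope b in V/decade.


Apply the Tafel slope relation: b = 2.303*R*T/(beta*n*F)
Numerator: 2.303 * 8.314 * 305 = 5839.88
Denominator: 0.63 * 1 * 96485 = 60785.55
b = 5839.88 / 60785.55 = 0.096 V/decade

0.096 V/decade


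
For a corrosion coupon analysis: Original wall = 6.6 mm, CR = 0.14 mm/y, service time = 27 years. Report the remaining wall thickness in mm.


Remaining wall = original − CR × time
t = 6.6 − 0.14*27 = 6.6 − 3.78 = 2.82 mm

2.82 mm


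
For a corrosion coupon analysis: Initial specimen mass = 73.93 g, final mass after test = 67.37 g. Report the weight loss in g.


Weight loss = initial − final
WL = 73.93 − 67.37 = 6.56 g

6.56 g


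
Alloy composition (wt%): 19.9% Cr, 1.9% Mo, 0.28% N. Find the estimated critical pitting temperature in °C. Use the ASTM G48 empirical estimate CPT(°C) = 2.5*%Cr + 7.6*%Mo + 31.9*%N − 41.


Apply the ASTM G48 empirical CPT estimate: CPT(°C) = 2.5*%Cr + 7.6*%Mo + 31.9*%N − 41
2.5*19.9 = 49.75; 7.6*1.9 = 14.44; 31.9*0.28 = 8.932
CPT = 49.75 + 14.44 + 8.932 − 41 = 32.122 °C
Rounded to 0.1 °C: CPT ≈ 32.1 °C

32.1 °C


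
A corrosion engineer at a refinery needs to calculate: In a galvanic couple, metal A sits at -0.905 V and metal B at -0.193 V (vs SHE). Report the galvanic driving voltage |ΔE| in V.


Driving voltage is the absolute potential difference.
|ΔE| = |-0.905 − (-0.193)| = 0.712 V

0.712 V


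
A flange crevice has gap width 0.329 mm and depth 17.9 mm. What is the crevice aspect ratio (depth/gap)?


Aspect ratio = depth / gap
Ratio = 17.9 / 0.329 = 54.4

54.4


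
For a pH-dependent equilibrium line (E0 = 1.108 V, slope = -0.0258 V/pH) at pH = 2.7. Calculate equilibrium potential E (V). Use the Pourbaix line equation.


Apply the Pourbaix line equation: E = E0 + slope*pH
E = 1.108 + (-0.0258)*2.7 = 1.108 + (-0.06966) = 1.03834 V
Rounded to 4 decimal places: E = 1.0383 V

1.0383 V


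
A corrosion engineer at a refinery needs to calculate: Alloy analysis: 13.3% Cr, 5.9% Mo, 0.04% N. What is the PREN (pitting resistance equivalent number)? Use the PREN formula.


Apply the PREN formula: PREN = Cr + 3.3*Mo + 16*N
PREN = 13.3 + 3.3*5.9 + 16*0.04
PREN = 13.3 + 19.47 + 0.64 = 33.41

33.41


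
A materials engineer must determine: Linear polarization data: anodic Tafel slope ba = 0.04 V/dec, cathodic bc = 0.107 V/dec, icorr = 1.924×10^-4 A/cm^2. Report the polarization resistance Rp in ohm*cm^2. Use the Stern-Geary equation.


Apply the Stern-Geary equation: Rp = ba*bc / (2.303*icorr*(ba+bc))
ba*bc = 0.04*0.107 = 0.00428
ba+bc = 0.147; 2.303*icorr*(ba+bc) = 2.303*1.924×10^-4*0.147 = 6.5135288×10^-5
Rp = 0.00428 / 6.5135288×10^-5 = 65.71 ohm*cm^2

65.71 ohm*cm^2


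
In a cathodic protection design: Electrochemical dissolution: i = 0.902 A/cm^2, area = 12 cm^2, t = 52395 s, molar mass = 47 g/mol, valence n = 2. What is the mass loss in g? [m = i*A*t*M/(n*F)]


Apply Faraday's law: m = i*A*t*M / (n*F)
Total charge passed Q = i*A*t = 0.902*12*52395 = 567123.48 C
m = Q*M/(n*F) = 567123.48*47/(2*96485) = 138.12926 g

138.12926 g


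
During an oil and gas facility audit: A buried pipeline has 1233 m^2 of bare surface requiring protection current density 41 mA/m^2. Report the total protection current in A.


I = area * current density, then convert mA → A (÷1000)
I = 1233 * 41 / 1000 = 50.55 A

50.55 A


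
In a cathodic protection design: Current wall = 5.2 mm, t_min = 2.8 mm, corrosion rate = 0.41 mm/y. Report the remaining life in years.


Apply the remaining-life relation: RL = (t_current − t_min) / CR
RL = (5.2 − 2.8) / 0.41 = 2.4 / 0.41 = 5.9 years

5.9 years


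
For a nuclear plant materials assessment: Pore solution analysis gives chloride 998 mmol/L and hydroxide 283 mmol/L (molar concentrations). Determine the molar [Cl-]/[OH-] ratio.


Threshold parameter = [Cl-] / [OH-] (molar basis; both in mmol/L, so units cancel)
Ratio = 998 / 283 = 3.53

3.53


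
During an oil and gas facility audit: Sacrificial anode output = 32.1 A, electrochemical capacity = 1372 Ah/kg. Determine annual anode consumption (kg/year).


Annual consumption = current * hours per year / capacity
Rate = 32.1 * 8760 / 1372 = 205.0 kg/year

205.0 kg/year


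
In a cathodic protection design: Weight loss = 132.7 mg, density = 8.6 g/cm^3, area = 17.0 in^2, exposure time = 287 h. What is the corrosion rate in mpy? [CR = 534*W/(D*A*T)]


Apply the mpy weight-loss relation: CR = 534 * W / (D * A * T)
Numerator: 534 * 132.7 = 70861.8
Denominator: 8.6 * 17.0 * 287 = 41959.4
CR = 70861.8 / 41959.4 = 1.689 mpy

1.689 mpy


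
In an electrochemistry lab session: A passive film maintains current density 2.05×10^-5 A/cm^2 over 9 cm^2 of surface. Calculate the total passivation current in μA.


I = i_pass * A, then convert A → μA (×10^6)
I = 2.05×10^-5 * 9 * 10^6 = 184.5 μA

184.5 μA


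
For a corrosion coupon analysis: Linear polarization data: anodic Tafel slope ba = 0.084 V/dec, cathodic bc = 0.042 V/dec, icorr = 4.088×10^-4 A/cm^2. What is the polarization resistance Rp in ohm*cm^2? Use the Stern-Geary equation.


Apply the Stern-Geary equation: Rp = ba*bc / (2.303*icorr*(ba+bc))
ba*bc = 0.084*0.042 = 0.003528
ba+bc = 0.126; 2.303*icorr*(ba+bc) = 2.303*4.088×10^-4*0.126 = 1.1862477×10^-4
Rp = 0.003528 / 1.1862477×10^-4 = 29.7 ohm*cm^2

29.7 ohm*cm^2


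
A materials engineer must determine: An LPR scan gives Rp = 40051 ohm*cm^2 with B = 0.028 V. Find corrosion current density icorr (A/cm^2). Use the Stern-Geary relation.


Apply the Stern-Geary relation: icorr = B / Rp
icorr = 0.028 / 40051 = 6.991×10^-7 A/cm^2

6.991×10^-7 A/cm^2


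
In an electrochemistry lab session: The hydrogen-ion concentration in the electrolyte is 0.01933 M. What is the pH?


pH = −log10[H+]
pH = −log10(0.01933) = 1.71

1.71


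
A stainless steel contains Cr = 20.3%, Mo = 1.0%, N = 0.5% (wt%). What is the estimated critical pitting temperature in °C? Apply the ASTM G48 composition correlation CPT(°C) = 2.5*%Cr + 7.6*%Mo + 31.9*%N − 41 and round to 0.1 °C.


Apply the ASTM G48 empirical CPT estimate: CPT(°C) = 2.5*%Cr + 7.6*%Mo + 31.9*%N − 41
2.5*20.3 = 50.75; 7.6*1.0 = 7.6; 31.9*0.5 = 15.95
CPT = 50.75 + 7.6 + 15.95 − 41 = 33.3 °C
Rounded to 0.1 °C: CPT ≈ 33.3 °C

33.3 °C


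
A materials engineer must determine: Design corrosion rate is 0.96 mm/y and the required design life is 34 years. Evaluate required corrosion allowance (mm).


Corrosion allowance = CR × design life
CA = 0.96 * 34 = 32.64 mm

32.64 mm


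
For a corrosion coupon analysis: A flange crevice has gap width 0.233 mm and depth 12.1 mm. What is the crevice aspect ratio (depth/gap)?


Aspect ratio = depth / gap
Ratio = 12.1 / 0.233 = 51.9

51.9


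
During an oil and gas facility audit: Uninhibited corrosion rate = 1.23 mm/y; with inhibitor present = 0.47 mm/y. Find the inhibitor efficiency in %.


Apply the inhibitor-efficiency definition: IE = (CR_blank − CR_inh)/CR_blank × 100
IE = (1.23 − 0.47) / 1.23 × 100
IE = 0.76 / 1.23 × 100 = 61.8 %

61.8 %


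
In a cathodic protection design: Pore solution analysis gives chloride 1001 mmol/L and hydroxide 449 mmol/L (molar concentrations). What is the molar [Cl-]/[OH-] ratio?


Threshold parameter = [Cl-] / [OH-] (molar basis; both in mmol/L, so units cancel)
Ratio = 1001 / 449 = 2.23

2.23


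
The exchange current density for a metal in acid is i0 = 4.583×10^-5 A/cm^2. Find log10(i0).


i0 = 4.583×10^-5 A/cm^2
log10(i0) = -4.339

-4.339


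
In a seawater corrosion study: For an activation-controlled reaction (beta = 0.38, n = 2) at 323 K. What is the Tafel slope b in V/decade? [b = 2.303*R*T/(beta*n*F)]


Apply the Tafel slope relation: b = 2.303*R*T/(beta*n*F)
Numerator: 2.303 * 8.314 * 323 = 6184.53
Denominator: 0.38 * 2 * 96485 = 73328.6
b = 6184.53 / 73328.6 = 0.0843 V/decade

0.0843 V/decade


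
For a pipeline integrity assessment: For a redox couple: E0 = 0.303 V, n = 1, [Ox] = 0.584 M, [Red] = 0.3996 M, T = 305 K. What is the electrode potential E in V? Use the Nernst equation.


Apply the Nernst equation: E = E0 + (RT/nF)*ln([Ox]/[Red])
Step 1: RT/nF = 8.314*305/(1*96485) = 0.02628149 V
Step 2: [Ox]/[Red] = 0.584/0.3996 = 1.461461
Step 3: ln(1.461461) = 0.379437
Step 4: correction = 0.02628149 * 0.379437 = 0.01 V
E = 0.303 + 0.01 = 0.313 V

0.313 V


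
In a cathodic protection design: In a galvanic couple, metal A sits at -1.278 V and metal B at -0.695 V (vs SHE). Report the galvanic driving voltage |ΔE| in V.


Driving voltage is the absolute potential difference.
|ΔE| = |-1.278 − (-0.695)| = 0.583 V

0.583 V


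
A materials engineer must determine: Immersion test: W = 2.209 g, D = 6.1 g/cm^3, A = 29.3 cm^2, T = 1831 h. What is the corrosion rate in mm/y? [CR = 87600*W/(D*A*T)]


Apply the mm/y weight-loss relation: CR = 87600 * W / (D * A * T)
Numerator: 87600 * 2.209 = 193508.4
Denominator: 6.1 * 29.3 * 1831 = 327254.63
CR = 193508.4 / 327254.63 = 0.5913 mm/y

0.5913 mm/y


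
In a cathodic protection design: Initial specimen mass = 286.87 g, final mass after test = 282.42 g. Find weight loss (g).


Weight loss = initial − final
WL = 286.87 − 282.42 = 4.45 g

4.45 g


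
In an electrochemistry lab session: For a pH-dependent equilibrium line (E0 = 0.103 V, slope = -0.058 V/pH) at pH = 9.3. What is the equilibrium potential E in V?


Apply the Pourbaix line equation: E = E0 + slope*pH
E = 0.103 + (-0.058)*9.3 = 0.103 + (-0.5394) = -0.4364 V
Rounded to 3 decimal places: E = -0.436 V

-0.436 V


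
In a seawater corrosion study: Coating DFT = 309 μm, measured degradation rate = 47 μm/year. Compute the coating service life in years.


Service life = thickness / degradation rate
Life = 309 / 47 = 6.6 years

6.6 years


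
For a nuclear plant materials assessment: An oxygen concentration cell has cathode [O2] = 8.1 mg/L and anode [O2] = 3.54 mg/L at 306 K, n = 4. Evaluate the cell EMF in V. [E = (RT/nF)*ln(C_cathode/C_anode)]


Apply the Nernst concentration-cell relation: E = (RT/nF)*ln(C_cathode/C_anode)
RT/nF = 8.314*306/(4*96485) = 0.00659192 V
ln(8.1/3.54) = 0.82774
E = 0.00659192 * 0.82774 = 0.00546 V

0.00546 V


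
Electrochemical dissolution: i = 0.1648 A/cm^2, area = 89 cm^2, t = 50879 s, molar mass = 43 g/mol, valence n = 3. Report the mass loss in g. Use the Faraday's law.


Apply Faraday's law: m = i*A*t*M / (n*F)
Total charge passed Q = i*A*t = 0.1648*89*50879 = 746252.4688 C
m = Q*M/(n*F) = 746252.4688*43/(3*96485) = 110.85957 g

110.85957 g


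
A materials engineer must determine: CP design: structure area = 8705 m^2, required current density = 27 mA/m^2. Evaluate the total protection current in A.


I = area * current density, then convert mA → A (÷1000)
I = 8705 * 27 / 1000 = 235.04 A

235.04 A


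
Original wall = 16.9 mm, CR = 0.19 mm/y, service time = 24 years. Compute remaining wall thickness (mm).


Remaining wall = original − CR × time
t = 16.9 − 0.19*24 = 16.9 − 4.56 = 12.34 mm

12.34 mm


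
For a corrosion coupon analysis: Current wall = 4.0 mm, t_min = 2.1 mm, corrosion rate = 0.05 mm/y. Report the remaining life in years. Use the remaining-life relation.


Apply the remaining-life relation: RL = (t_current − t_min) / CR
RL = (4.0 − 2.1) / 0.05 = 1.9 / 0.05 = 38.0 years

38.0 years


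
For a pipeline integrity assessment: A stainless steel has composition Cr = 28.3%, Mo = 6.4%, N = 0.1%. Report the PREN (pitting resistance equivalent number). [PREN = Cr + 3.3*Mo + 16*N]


Apply the PREN formula: PREN = Cr + 3.3*Mo + 16*N
PREN = 28.3 + 3.3*6.4 + 16*0.1
PREN = 28.3 + 21.12 + 1.6 = 51.02

51.02


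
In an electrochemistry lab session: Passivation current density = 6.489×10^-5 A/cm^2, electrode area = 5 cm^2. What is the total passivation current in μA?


I = i_pass * A, then convert A → μA (×10^6)
I = 6.489×10^-5 * 5 * 10^6 = 324.45 μA

324.45 μA


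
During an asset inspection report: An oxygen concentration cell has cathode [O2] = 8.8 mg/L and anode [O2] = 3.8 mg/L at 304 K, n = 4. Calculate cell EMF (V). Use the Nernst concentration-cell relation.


Apply the Nernst concentration-cell relation: E = (RT/nF)*ln(C_cathode/C_anode)
RT/nF = 8.314*304/(4*96485) = 0.00654883 V
ln(8.8/3.8) = 0.83975
E = 0.00654883 * 0.83975 = 0.0055 V

0.0055 V


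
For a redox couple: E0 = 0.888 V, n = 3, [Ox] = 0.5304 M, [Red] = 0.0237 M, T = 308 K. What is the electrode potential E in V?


Apply the Nernst equation: E = E0 + (RT/nF)*ln([Ox]/[Red])
Step 1: RT/nF = 8.314*308/(3*96485) = 0.00884667 V
Step 2: [Ox]/[Red] = 0.5304/0.0237 = 22.379747
Step 3: ln(22.379747) = 3.108156
Step 4: correction = 0.00884667 * 3.108156 = 0.027 V
E = 0.888 + 0.027 = 0.915 V

0.915 V


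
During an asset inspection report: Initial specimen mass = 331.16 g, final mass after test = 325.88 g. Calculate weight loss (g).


Weight loss = initial − final
WL = 331.16 − 325.88 = 5.28 g

5.28 g


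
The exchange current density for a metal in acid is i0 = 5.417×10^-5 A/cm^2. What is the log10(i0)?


i0 = 5.417×10^-5 A/cm^2
log10(i0) = -4.266

-4.266


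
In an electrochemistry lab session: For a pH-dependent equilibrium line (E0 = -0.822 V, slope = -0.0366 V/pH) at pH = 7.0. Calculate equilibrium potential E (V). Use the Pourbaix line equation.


Apply the Pourbaix line equation: E = E0 + slope*pH
E = -0.822 + (-0.0366)*7.0 = -0.822 + (-0.2562) = -1.0782 V
Rounded to 4 decimal places: E = -1.0782 V

-1.0782 V


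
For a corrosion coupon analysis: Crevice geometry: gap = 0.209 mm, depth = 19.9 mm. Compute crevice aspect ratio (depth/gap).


Aspect ratio = depth / gap
Ratio = 19.9 / 0.209 = 95.2

95.2


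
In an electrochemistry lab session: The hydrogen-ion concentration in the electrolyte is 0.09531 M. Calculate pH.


pH = −log10[H+]
pH = −log10(0.09531) = 1.02

1.02


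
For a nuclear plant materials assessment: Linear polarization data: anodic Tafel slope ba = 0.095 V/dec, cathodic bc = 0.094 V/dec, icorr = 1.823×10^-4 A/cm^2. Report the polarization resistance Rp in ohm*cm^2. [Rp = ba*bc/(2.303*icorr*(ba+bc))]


Apply the Stern-Geary equation: Rp = ba*bc / (2.303*icorr*(ba+bc))
ba*bc = 0.095*0.094 = 0.00893
ba+bc = 0.189; 2.303*icorr*(ba+bc) = 2.303*1.823×10^-4*0.189 = 7.9349174×10^-5
Rp = 0.00893 / 7.9349174×10^-5 = 112.5 ohm*cm^2

112.5 ohm*cm^2


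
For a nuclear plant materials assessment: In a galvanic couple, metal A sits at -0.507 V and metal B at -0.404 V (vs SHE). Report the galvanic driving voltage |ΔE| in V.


Driving voltage is the absolute potential difference.
|ΔE| = |-0.507 − (-0.404)| = 0.103 V

0.103 V


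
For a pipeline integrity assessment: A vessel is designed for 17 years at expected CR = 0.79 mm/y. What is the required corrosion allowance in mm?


Corrosion allowance = CR × design life
CA = 0.79 * 17 = 13.43 mm

13.43 mm


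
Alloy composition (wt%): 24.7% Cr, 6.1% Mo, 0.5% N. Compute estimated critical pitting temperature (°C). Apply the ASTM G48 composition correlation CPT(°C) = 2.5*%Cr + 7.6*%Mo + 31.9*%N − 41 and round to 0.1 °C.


Apply the ASTM G48 empirical CPT estimate: CPT(°C) = 2.5*%Cr + 7.6*%Mo + 31.9*%N − 41
2.5*24.7 = 61.75; 7.6*6.1 = 46.36; 31.9*0.5 = 15.95
CPT = 61.75 + 46.36 + 15.95 − 41 = 83.06 °C
Rounded to 0.1 °C: CPT ≈ 83.1 °C

83.1 °C


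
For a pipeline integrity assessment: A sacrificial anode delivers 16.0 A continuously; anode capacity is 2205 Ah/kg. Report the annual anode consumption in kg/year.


Annual consumption = current * hours per year / capacity
Rate = 16.0 * 8760 / 2205 = 63.6 kg/year

63.6 kg/year


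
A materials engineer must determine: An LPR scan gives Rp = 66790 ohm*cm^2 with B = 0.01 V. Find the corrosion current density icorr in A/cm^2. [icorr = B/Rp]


Apply the Stern-Geary relation: icorr = B / Rp
icorr = 0.01 / 66790 = 1.497×10^-7 A/cm^2

1.497×10^-7 A/cm^2


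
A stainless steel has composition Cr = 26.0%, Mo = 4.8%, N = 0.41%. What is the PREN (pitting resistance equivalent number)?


Apply the PREN formula: PREN = Cr + 3.3*Mo + 16*N
PREN = 26.0 + 3.3*4.8 + 16*0.41
PREN = 26.0 + 15.84 + 6.56 = 48.4

48.4


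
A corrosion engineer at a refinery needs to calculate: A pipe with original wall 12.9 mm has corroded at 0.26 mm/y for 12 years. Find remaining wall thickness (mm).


Remaining wall = original − CR × time
t = 12.9 − 0.26*12 = 12.9 − 3.12 = 9.78 mm

9.78 mm


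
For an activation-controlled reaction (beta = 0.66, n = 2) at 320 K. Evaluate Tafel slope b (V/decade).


Apply the Tafel slope relation: b = 2.303*R*T/(beta*n*F)
Numerator: 2.303 * 8.314 * 320 = 6127.09
Denominator: 0.66 * 2 * 96485 = 127360.2
b = 6127.09 / 127360.2 = 0.048 V/decade

0.048 V/decade


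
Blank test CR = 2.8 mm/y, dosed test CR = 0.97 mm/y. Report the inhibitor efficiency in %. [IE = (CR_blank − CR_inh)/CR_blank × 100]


Apply the inhibitor-efficiency definition: IE = (CR_blank − CR_inh)/CR_blank × 100
IE = (2.8 − 0.97) / 2.8 × 100
IE = 1.83 / 2.8 × 100 = 65.4 %

65.4 %


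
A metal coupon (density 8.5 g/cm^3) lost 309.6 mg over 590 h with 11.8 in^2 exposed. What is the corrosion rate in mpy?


Apply the mpy weight-loss relation: CR = 534 * W / (D * A * T)
Numerator: 534 * 309.6 = 165326.4
Denominator: 8.5 * 11.8 * 590 = 59177.0
CR = 165326.4 / 59177.0 = 2.794 mpy

2.794 mpy


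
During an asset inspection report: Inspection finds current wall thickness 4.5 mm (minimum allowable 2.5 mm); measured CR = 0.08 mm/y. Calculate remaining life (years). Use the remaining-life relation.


Apply the remaining-life relation: RL = (t_current − t_min) / CR
RL = (4.5 − 2.5) / 0.08 = 2.0 / 0.08 = 25.0 years

25.0 years


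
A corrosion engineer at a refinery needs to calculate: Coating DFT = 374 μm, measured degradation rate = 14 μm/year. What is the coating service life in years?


Service life = thickness / degradation rate
Life = 374 / 14 = 26.7 years

26.7 years


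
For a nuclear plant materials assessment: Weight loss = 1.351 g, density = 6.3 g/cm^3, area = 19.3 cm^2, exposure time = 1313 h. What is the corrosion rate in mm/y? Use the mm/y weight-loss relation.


Apply the mm/y weight-loss relation: CR = 87600 * W / (D * A * T)
Numerator: 87600 * 1.351 = 118347.6
Denominator: 6.3 * 19.3 * 1313 = 159647.67
CR = 118347.6 / 159647.67 = 0.7413 mm/y

0.7413 mm/y


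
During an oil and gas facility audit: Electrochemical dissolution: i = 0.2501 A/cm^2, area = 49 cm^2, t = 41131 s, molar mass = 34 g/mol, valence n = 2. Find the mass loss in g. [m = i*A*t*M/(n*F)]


Apply Faraday's law: m = i*A*t*M / (n*F)
Total charge passed Q = i*A*t = 0.2501*49*41131 = 504056.2919 C
m = Q*M/(n*F) = 504056.2919*34/(2*96485) = 88.811 g

88.811 g


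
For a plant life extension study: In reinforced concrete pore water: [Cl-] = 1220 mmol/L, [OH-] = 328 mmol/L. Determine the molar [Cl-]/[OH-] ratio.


Threshold parameter = [Cl-] / [OH-] (molar basis; both in mmol/L, so units cancel)
Ratio = 1220 / 328 = 3.72

3.72


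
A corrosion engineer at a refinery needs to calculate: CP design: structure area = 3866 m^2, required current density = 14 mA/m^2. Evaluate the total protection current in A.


I = area * current density, then convert mA → A (÷1000)
I = 3866 * 14 / 1000 = 54.12 A

54.12 A


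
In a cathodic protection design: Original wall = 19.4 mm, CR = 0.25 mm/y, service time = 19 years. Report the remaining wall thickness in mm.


Remaining wall = original − CR × time
t = 19.4 − 0.25*19 = 19.4 − 4.75 = 14.65 mm

14.65 mm


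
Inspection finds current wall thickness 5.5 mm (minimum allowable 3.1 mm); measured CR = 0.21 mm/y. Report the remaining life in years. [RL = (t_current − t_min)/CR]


Apply the remaining-life relation: RL = (t_current − t_min) / CR
RL = (5.5 − 3.1) / 0.21 = 2.4 / 0.21 = 11.4 years

11.4 years


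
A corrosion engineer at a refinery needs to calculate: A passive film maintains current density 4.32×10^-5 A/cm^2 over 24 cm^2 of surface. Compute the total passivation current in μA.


I = i_pass * A, then convert A → μA (×10^6)
I = 4.32×10^-5 * 24 * 10^6 = 1036.8 μA

1036.8 μA


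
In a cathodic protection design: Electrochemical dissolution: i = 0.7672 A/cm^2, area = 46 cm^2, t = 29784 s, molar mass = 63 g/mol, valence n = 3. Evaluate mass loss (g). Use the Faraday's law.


Apply Faraday's law: m = i*A*t*M / (n*F)
Total charge passed Q = i*A*t = 0.7672*46*29784 = 1051113.1008 C
m = Q*M/(n*F) = 1051113.1008*63/(3*96485) = 228.7752 g

228.7752 g


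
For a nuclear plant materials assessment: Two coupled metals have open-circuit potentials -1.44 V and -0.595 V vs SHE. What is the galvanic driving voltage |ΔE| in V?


Driving voltage is the absolute potential difference.
|ΔE| = |-1.44 − (-0.595)| = 0.845 V

0.845 V


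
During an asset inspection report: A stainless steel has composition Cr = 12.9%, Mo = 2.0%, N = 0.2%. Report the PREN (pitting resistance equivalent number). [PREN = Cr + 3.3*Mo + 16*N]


Apply the PREN formula: PREN = Cr + 3.3*Mo + 16*N
PREN = 12.9 + 3.3*2.0 + 16*0.2
PREN = 12.9 + 6.6 + 3.2 = 22.7

22.7


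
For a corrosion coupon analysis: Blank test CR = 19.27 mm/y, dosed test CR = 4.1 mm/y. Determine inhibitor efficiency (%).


Apply the inhibitor-efficiency definition: IE = (CR_blank − CR_inh)/CR_blank × 100
IE = (19.27 − 4.1) / 19.27 × 100
IE = 15.17 / 19.27 × 100 = 78.7 %

78.7 %


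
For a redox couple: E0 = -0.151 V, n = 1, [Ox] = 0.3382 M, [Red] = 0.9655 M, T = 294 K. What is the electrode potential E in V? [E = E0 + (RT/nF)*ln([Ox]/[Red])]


Apply the Nernst equation: E = E0 + (RT/nF)*ln([Ox]/[Red])
Step 1: RT/nF = 8.314*294/(1*96485) = 0.02533364 V
Step 2: [Ox]/[Red] = 0.3382/0.9655 = 0.350285
Step 3: ln(0.350285) = -1.049008
Step 4: correction = 0.02533364 * -1.049008 = -0.027 V
E = -0.151 + -0.027 = -0.178 V

-0.178 V


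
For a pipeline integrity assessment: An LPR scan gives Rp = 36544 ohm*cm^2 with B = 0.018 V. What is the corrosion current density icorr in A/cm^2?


Apply the Stern-Geary relation: icorr = B / Rp
icorr = 0.018 / 36544 = 4.926×10^-7 A/cm^2

4.926×10^-7 A/cm^2


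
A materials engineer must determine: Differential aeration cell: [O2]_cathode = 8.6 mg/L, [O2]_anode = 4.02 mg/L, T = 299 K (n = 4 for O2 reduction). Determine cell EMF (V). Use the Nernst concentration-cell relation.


Apply the Nernst concentration-cell relation: E = (RT/nF)*ln(C_cathode/C_anode)
RT/nF = 8.314*299/(4*96485) = 0.00644112 V
ln(8.6/4.02) = 0.76048
E = 0.00644112 * 0.76048 = 0.0049 V

0.0049 V


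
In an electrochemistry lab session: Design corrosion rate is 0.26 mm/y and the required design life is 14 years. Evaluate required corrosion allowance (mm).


Corrosion allowance = CR × design life
CA = 0.26 * 14 = 3.64 mm

3.64 mm


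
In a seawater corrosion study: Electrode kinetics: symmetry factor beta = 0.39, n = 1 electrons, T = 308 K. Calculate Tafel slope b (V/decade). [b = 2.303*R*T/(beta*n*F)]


Apply the Tafel slope relation: b = 2.303*R*T/(beta*n*F)
Numerator: 2.303 * 8.314 * 308 = 5897.32
Denominator: 0.39 * 1 * 96485 = 37629.15
b = 5897.32 / 37629.15 = 0.157 V/decade

0.157 V/decade


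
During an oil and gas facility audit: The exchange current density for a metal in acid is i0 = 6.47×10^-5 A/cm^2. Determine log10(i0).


i0 = 6.47×10^-5 A/cm^2
log10(i0) = -4.189

-4.189


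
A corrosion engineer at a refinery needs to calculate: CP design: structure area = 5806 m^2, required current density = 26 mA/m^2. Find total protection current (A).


I = area * current density, then convert mA → A (÷1000)
I = 5806 * 26 / 1000 = 150.96 A

150.96 A


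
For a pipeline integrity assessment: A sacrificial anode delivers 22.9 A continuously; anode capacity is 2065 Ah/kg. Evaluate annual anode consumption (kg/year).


Annual consumption = current * hours per year / capacity
Rate = 22.9 * 8760 / 2065 = 97.1 kg/year

97.1 kg/year


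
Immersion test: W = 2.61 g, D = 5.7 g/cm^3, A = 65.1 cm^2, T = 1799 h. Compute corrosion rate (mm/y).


Apply the mm/y weight-loss relation: CR = 87600 * W / (D * A * T)
Numerator: 87600 * 2.61 = 228636.0
Denominator: 5.7 * 65.1 * 1799 = 667554.93
CR = 228636.0 / 667554.93 = 0.3425 mm/y

0.3425 mm/y


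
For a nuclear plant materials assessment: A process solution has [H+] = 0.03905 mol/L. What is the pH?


pH = −log10[H+]
pH = −log10(0.03905) = 1.41

1.41


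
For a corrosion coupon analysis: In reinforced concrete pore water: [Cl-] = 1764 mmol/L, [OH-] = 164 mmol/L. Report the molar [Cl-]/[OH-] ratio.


Threshold parameter = [Cl-] / [OH-] (molar basis; both in mmol/L, so units cancel)
Ratio = 1764 / 164 = 10.76

10.76


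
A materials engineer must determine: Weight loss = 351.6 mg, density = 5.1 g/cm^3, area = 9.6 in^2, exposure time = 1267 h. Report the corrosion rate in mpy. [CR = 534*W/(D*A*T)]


Apply the mpy weight-loss relation: CR = 534 * W / (D * A * T)
Numerator: 534 * 351.6 = 187754.4
Denominator: 5.1 * 9.6 * 1267 = 62032.32
CR = 187754.4 / 62032.32 = 3.02672 mpy

3.02672 mpy


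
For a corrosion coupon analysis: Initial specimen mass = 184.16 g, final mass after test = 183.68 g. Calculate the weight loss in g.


Weight loss = initial − final
WL = 184.16 − 183.68 = 0.48 g

0.48 g


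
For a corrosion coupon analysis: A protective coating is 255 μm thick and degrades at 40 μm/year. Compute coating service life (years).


Service life = thickness / degradation rate
Life = 255 / 40 = 6.4 years

6.4 years


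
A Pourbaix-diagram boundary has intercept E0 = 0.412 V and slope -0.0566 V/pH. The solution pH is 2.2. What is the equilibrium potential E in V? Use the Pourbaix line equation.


Apply the Pourbaix line equation: E = E0 + slope*pH
E = 0.412 + (-0.0566)*2.2 = 0.412 + (-0.12452) = 0.28748 V
Rounded to 3 decimal places: E = 0.287 V

0.287 V


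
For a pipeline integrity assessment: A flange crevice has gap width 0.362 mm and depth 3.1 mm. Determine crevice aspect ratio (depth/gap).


Aspect ratio = depth / gap
Ratio = 3.1 / 0.362 = 8.6

8.6


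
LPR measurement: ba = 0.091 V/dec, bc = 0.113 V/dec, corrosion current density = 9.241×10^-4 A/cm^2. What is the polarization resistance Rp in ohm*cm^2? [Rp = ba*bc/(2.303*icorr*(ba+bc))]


Apply the Stern-Geary equation: Rp = ba*bc / (2.303*icorr*(ba+bc))
ba*bc = 0.091*0.113 = 0.010283
ba+bc = 0.204; 2.303*icorr*(ba+bc) = 2.303*9.241×10^-4*0.204 = 4.3415327×10^-4
Rp = 0.010283 / 4.3415327×10^-4 = 23.7 ohm*cm^2

23.7 ohm*cm^2


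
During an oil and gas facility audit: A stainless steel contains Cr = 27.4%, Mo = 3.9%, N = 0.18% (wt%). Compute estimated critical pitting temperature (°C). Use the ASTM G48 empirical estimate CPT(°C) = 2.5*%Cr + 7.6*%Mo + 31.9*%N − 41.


Apply the ASTM G48 empirical CPT estimate: CPT(°C) = 2.5*%Cr + 7.6*%Mo + 31.9*%N − 41
2.5*27.4 = 68.5; 7.6*3.9 = 29.64; 31.9*0.18 = 5.742
CPT = 68.5 + 29.64 + 5.742 − 41 = 62.882 °C
Rounded to 0.1 °C: CPT ≈ 62.9 °C

62.9 °C


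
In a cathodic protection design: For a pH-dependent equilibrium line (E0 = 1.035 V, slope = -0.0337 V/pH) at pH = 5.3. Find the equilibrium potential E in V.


Apply the Pourbaix line equation: E = E0 + slope*pH
E = 1.035 + (-0.0337)*5.3 = 1.035 + (-0.17861) = 0.85639 V
Rounded to 4 decimal places: E = 0.8564 V

0.8564 V


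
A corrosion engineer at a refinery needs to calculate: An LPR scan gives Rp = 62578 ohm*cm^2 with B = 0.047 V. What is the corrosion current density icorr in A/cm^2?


Apply the Stern-Geary relation: icorr = B / Rp
icorr = 0.047 / 62578 = 7.511×10^-7 A/cm^2

7.511×10^-7 A/cm^2


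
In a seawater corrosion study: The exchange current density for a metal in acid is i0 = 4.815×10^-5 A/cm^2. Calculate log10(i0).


i0 = 4.815×10^-5 A/cm^2
log10(i0) = -4.317

-4.317


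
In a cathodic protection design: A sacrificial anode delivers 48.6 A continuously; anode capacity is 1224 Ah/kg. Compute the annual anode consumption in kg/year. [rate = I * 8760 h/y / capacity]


Annual consumption = current * hours per year / capacity
Rate = 48.6 * 8760 / 1224 = 347.8 kg/year

347.8 kg/year


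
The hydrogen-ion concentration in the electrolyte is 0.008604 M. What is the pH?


pH = −log10[H+]
pH = −log10(0.008604) = 2.07

2.07


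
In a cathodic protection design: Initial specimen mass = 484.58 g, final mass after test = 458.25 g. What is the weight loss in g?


Weight loss = initial − final
WL = 484.58 − 458.25 = 26.33 g

26.33 g


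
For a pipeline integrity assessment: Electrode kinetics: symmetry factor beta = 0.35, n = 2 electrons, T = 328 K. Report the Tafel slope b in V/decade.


Apply the Tafel slope relation: b = 2.303*R*T/(beta*n*F)
Numerator: 2.303 * 8.314 * 328 = 6280.26
Denominator: 0.35 * 2 * 96485 = 67539.5
b = 6280.26 / 67539.5 = 0.093 V/decade

0.093 V/decade


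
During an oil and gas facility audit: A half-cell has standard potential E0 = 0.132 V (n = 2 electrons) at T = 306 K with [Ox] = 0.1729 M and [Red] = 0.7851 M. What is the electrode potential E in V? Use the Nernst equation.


Apply the Nernst equation: E = E0 + (RT/nF)*ln([Ox]/[Red])
Step 1: RT/nF = 8.314*306/(2*96485) = 0.01318383 V
Step 2: [Ox]/[Red] = 0.1729/0.7851 = 0.220227
Step 3: ln(0.220227) = -1.513096
Step 4: correction = 0.01318383 * -1.513096 = -0.02 V
E = 0.132 + -0.02 = 0.112 V

0.112 V


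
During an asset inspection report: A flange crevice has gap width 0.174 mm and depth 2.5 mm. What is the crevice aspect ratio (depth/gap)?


Aspect ratio = depth / gap
Ratio = 2.5 / 0.174 = 14.4

14.4


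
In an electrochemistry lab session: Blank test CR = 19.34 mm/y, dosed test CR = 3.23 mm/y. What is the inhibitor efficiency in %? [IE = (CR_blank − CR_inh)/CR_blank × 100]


Apply the inhibitor-efficiency definition: IE = (CR_blank − CR_inh)/CR_blank × 100
IE = (19.34 − 3.23) / 19.34 × 100
IE = 16.11 / 19.34 × 100 = 83.3 %

83.3 %


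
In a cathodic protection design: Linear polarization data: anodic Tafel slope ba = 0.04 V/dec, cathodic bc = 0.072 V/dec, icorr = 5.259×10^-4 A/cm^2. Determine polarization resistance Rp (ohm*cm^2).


Apply the Stern-Geary equation: Rp = ba*bc / (2.303*icorr*(ba+bc))
ba*bc = 0.04*0.072 = 0.00288
ba+bc = 0.112; 2.303*icorr*(ba+bc) = 2.303*5.259×10^-4*0.112 = 1.3564854×10^-4
Rp = 0.00288 / 1.3564854×10^-4 = 21.2 ohm*cm^2

21.2 ohm*cm^2


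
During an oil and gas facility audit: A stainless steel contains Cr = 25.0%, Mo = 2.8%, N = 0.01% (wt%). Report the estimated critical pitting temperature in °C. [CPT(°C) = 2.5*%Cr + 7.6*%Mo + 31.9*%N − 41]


Apply the ASTM G48 empirical CPT estimate: CPT(°C) = 2.5*%Cr + 7.6*%Mo + 31.9*%N − 41
2.5*25.0 = 62.5; 7.6*2.8 = 21.28; 31.9*0.01 = 0.319
CPT = 62.5 + 21.28 + 0.319 − 41 = 43.099 °C
Rounded to 0.1 °C: CPT ≈ 43.1 °C

43.1 °C


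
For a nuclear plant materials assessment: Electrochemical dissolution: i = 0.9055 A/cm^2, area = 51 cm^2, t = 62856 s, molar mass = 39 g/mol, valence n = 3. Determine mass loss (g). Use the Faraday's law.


Apply Faraday's law: m = i*A*t*M / (n*F)
Total charge passed Q = i*A*t = 0.9055*51*62856 = 2902721.508 C
m = Q*M/(n*F) = 2902721.508*39/(3*96485) = 391.101 g

391.101 g


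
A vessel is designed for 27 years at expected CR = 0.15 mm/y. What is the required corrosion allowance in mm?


Corrosion allowance = CR × design life
CA = 0.15 * 27 = 4.05 mm

4.05 mm


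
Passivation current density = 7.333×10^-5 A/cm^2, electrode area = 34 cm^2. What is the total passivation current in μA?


I = i_pass * A, then convert A → μA (×10^6)
I = 7.333×10^-5 * 34 * 10^6 = 2493.22 μA

2493.22 μA


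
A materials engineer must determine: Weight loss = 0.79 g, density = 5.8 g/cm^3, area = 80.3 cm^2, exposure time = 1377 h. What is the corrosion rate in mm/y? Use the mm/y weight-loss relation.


Apply the mm/y weight-loss relation: CR = 87600 * W / (D * A * T)
Numerator: 87600 * 0.79 = 69204.0
Denominator: 5.8 * 80.3 * 1377 = 641323.98
CR = 69204.0 / 641323.98 = 0.107908 mm/y

0.107908 mm/y


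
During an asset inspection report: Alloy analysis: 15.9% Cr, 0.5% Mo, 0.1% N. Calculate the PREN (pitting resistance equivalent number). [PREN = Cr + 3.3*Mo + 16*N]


Apply the PREN formula: PREN = Cr + 3.3*Mo + 16*N
PREN = 15.9 + 3.3*0.5 + 16*0.1
PREN = 15.9 + 1.65 + 1.6 = 19.15

19.15


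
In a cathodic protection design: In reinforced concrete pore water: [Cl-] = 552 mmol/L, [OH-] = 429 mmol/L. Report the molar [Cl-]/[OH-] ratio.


Threshold parameter = [Cl-] / [OH-] (molar basis; both in mmol/L, so units cancel)
Ratio = 552 / 429 = 1.29

1.29


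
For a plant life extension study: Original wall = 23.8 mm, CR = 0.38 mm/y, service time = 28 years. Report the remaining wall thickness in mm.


Remaining wall = original − CR × time
t = 23.8 − 0.38*28 = 23.8 − 10.64 = 13.16 mm

13.16 mm


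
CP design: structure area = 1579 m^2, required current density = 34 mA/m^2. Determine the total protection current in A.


I = area * current density, then convert mA → A (÷1000)
I = 1579 * 34 / 1000 = 53.69 A

53.69 A


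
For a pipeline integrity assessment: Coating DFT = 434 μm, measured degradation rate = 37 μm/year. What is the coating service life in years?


Service life = thickness / degradation rate
Life = 434 / 37 = 11.7 years

11.7 years


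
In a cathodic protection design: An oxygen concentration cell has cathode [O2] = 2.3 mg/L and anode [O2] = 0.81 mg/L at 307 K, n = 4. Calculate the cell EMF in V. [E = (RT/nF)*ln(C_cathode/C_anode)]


Apply the Nernst concentration-cell relation: E = (RT/nF)*ln(C_cathode/C_anode)
RT/nF = 8.314*307/(4*96485) = 0.00661346 V
ln(2.3/0.81) = 1.04363
E = 0.00661346 * 1.04363 = 0.0069 V

0.0069 V


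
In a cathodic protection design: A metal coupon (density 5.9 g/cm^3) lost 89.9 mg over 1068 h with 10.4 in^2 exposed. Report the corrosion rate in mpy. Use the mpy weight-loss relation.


Apply the mpy weight-loss relation: CR = 534 * W / (D * A * T)
Numerator: 534 * 89.9 = 48006.6
Denominator: 5.9 * 10.4 * 1068 = 65532.48
CR = 48006.6 / 65532.48 = 0.73256 mpy

0.73256 mpy


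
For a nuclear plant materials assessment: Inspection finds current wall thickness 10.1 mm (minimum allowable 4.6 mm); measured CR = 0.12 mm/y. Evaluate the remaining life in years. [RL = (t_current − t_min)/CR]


Apply the remaining-life relation: RL = (t_current − t_min) / CR
RL = (10.1 − 4.6) / 0.12 = 5.5 / 0.12 = 45.8 years

45.8 years


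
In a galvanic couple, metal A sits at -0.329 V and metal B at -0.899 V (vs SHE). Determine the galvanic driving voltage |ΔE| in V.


Driving voltage is the absolute potential difference.
|ΔE| = |-0.329 − (-0.899)| = 0.57 V

0.57 V


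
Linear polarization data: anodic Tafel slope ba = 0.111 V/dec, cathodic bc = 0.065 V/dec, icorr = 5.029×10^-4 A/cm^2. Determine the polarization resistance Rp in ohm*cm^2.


Apply the Stern-Geary equation: Rp = ba*bc / (2.303*icorr*(ba+bc))
ba*bc = 0.111*0.065 = 0.007215
ba+bc = 0.176; 2.303*icorr*(ba+bc) = 2.303*5.029×10^-4*0.176 = 2.0383945×10^-4
Rp = 0.007215 / 2.0383945×10^-4 = 35.4 ohm*cm^2

35.4 ohm*cm^2


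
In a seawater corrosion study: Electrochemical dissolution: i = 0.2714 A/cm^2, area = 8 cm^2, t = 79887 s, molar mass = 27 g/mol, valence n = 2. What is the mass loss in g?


Apply Faraday's law: m = i*A*t*M / (n*F)
Total charge passed Q = i*A*t = 0.2714*8*79887 = 173450.6544 C
m = Q*M/(n*F) = 173450.6544*27/(2*96485) = 24.269 g

24.269 g


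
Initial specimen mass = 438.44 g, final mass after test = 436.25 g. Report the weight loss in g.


Weight loss = initial − final
WL = 438.44 − 436.25 = 2.19 g

2.19 g


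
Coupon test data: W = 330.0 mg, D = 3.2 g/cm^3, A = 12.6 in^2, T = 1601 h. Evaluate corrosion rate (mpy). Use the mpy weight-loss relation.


Apply the mpy weight-loss relation: CR = 534 * W / (D * A * T)
Numerator: 534 * 330.0 = 176220.0
Denominator: 3.2 * 12.6 * 1601 = 64552.32
CR = 176220.0 / 64552.32 = 2.73 mpy

2.73 mpy


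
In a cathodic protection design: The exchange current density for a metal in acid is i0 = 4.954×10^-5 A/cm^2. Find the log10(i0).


i0 = 4.954×10^-5 A/cm^2
log10(i0) = -4.305

-4.305


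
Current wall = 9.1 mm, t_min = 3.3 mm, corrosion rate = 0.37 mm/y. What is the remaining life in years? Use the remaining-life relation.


Apply the remaining-life relation: RL = (t_current − t_min) / CR
RL = (9.1 − 3.3) / 0.37 = 5.8 / 0.37 = 15.7 years

15.7 years


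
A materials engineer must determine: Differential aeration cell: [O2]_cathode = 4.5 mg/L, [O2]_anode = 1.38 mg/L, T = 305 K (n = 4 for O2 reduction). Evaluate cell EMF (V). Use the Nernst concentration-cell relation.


Apply the Nernst concentration-cell relation: E = (RT/nF)*ln(C_cathode/C_anode)
RT/nF = 8.314*305/(4*96485) = 0.00657037 V
ln(4.5/1.38) = 1.18199
E = 0.00657037 * 1.18199 = 0.00777 V

0.00777 V


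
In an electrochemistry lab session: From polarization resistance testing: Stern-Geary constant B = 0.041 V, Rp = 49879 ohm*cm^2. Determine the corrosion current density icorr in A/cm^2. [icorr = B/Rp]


Apply the Stern-Geary relation: icorr = B / Rp
icorr = 0.041 / 49879 = 8.22×10^-7 A/cm^2

8.22×10^-7 A/cm^2


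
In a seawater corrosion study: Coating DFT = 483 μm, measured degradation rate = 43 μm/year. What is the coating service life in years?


Service life = thickness / degradation rate
Life = 483 / 43 = 11.2 years

11.2 years
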